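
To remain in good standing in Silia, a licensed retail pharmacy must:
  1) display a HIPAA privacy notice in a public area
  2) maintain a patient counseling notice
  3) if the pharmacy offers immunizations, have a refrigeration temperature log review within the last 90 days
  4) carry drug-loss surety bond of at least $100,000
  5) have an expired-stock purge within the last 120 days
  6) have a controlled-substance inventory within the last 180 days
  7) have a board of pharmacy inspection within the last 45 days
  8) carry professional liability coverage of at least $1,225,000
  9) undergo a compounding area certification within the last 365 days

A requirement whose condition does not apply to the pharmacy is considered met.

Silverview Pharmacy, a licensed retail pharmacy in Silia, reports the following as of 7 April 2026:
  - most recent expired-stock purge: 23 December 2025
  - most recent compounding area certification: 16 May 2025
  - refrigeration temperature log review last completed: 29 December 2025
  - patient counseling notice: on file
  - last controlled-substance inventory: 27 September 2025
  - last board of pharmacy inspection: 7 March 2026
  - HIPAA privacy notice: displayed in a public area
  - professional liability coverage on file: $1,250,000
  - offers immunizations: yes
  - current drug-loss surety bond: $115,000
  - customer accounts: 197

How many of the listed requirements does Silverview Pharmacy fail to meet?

1. HIPAA privacy notice present → met
2. patient counseling notice present → met
3. condition 'offers immunizations' holds; refrigeration temperature log review 99 days ago vs limit 90 → not met
4. drug-loss surety bond $115,000 ≥ $100,000 → met
5. expired-stock purge 105 days ago vs limit 120 → met
6. controlled-substance inventory 192 days ago vs limit 180 → not met
7. board of pharmacy inspection 31 days ago vs limit 45 → met
8. professional liability coverage $1,250,000 ≥ $1,225,000 → met
9. compounding area certification 326 days ago vs limit 365 → met
Not met: 2 of 9

2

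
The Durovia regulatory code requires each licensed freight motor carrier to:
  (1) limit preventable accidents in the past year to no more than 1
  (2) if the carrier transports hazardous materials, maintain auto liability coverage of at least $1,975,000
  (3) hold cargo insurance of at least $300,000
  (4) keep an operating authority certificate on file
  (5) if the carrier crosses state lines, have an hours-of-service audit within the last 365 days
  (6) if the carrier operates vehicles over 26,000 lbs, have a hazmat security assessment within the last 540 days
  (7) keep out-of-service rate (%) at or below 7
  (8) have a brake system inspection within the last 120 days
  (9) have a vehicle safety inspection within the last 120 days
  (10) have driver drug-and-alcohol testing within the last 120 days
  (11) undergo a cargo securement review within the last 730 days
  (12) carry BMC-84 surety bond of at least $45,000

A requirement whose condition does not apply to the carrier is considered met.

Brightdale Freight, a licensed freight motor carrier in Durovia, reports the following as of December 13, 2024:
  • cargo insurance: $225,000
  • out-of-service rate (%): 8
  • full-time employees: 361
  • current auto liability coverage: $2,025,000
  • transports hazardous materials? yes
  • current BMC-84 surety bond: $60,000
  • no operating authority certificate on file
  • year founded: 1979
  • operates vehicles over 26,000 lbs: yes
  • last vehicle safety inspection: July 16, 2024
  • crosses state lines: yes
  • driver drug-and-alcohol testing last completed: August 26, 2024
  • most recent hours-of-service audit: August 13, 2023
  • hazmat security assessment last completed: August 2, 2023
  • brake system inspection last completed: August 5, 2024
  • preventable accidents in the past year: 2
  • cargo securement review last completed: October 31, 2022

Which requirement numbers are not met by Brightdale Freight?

1, 3, 4, 5, 7, 8, 9, 11

1. preventable accidents in the past year 2 > 1 → not met
2. condition 'transports hazardous materials' holds; auto liability coverage $2,025,000 ≥ $1,975,000 → met
3. cargo insurance $225,000 < $300,000 → not met
4. operating authority certificate absent → not met
5. condition 'crosses state lines' holds; hours-of-service audit 488 days ago vs limit 365 → not met
6. condition 'operates vehicles over 26,000 lbs' holds; hazmat security assessment 499 days ago vs limit 540 → met
7. out-of-service rate (%) 8 > 7 → not met
8. brake system inspection 130 days ago vs limit 120 → not met
9. vehicle safety inspection 150 days ago vs limit 120 → not met
10. driver drug-and-alcohol testing 109 days ago vs limit 120 → met
11. cargo securement review 774 days ago vs limit 730 → not met
12. BMC-84 surety bond $60,000 ≥ $45,000 → met
Not met: 1, 3, 4, 5, 7, 8, 9, 11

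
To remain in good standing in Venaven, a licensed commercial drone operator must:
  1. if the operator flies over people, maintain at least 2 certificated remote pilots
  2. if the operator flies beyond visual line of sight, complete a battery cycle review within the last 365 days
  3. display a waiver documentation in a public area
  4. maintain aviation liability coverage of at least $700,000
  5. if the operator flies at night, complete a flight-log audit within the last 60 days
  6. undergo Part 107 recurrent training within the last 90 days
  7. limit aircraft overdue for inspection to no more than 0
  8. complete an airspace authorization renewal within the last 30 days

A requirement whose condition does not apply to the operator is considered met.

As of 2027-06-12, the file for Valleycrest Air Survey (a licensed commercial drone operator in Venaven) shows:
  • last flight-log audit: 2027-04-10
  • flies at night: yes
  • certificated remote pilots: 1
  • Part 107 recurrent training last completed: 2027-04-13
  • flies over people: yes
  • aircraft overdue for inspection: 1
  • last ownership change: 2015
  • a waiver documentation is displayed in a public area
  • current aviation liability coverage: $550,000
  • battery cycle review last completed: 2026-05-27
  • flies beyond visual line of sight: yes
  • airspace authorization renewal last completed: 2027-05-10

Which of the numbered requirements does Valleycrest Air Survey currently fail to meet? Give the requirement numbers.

1, 2, 4, 5, 7, 8

1. condition 'flies over people' holds; certificated remote pilots 1 < 2 → not met
2. condition 'flies beyond visual line of sight' holds; battery cycle review 381 days ago vs limit 365 → not met
3. waiver documentation present → met
4. aviation liability coverage $550,000 < $700,000 → not met
5. condition 'flies at night' holds; flight-log audit 63 days ago vs limit 60 → not met
6. Part 107 recurrent training 60 days ago vs limit 90 → met
7. aircraft overdue for inspection 1 > 0 → not met
8. airspace authorization renewal 33 days ago vs limit 30 → not met
Not met: 1, 2, 4, 5, 7, 8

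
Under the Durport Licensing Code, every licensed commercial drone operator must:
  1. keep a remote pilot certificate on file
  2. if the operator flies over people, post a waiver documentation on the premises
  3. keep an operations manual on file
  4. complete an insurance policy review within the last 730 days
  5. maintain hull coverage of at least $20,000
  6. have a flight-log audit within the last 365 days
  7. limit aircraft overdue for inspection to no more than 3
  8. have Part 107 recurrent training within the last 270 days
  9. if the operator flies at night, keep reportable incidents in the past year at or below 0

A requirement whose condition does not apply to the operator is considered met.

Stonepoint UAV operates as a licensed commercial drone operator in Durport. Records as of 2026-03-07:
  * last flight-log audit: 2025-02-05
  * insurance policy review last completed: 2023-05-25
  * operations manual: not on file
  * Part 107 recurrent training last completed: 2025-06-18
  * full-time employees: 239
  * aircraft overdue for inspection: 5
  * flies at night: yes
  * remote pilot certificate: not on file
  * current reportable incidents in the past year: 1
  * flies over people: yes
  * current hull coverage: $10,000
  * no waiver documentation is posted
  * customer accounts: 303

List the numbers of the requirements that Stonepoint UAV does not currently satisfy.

1, 2, 3, 4, 5, 6, 7, 9

1. remote pilot certificate absent → not met
2. condition 'flies over people' holds; waiver documentation absent → not met
3. operations manual absent → not met
4. insurance policy review 1017 days ago vs limit 730 → not met
5. hull coverage $10,000 < $20,000 → not met
6. flight-log audit 395 days ago vs limit 365 → not met
7. aircraft overdue for inspection 5 > 3 → not met
8. Part 107 recurrent training 262 days ago vs limit 270 → met
9. condition 'flies at night' holds; reportable incidents in the past year 1 > 0 → not met
Not met: 1, 2, 3, 4, 5, 6, 7, 9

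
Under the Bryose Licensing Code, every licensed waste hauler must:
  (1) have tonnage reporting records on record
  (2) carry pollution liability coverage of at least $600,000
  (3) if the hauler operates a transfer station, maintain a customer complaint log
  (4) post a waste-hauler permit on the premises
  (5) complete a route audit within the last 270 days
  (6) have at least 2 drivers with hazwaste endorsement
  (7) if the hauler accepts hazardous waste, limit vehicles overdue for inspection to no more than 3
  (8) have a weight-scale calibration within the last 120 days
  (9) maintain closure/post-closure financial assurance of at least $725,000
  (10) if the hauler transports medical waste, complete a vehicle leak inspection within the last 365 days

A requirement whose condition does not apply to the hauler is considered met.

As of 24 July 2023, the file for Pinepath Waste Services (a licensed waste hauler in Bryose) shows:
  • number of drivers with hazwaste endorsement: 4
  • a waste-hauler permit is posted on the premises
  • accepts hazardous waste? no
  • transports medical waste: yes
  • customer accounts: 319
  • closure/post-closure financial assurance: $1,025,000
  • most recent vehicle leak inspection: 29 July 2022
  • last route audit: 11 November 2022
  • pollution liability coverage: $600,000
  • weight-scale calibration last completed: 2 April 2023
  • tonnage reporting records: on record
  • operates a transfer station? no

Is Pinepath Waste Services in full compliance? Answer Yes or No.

1. tonnage reporting records present → met
2. pollution liability coverage $600,000 ≥ $600,000 → met
3. condition 'operates a transfer station' does not hold → requirement n/a → met
4. waste-hauler permit present → met
5. route audit 255 days ago vs limit 270 → met
6. drivers with hazwaste endorsement 4 ≥ 2 → met
7. condition 'accepts hazardous waste' does not hold → requirement n/a → met
8. weight-scale calibration 113 days ago vs limit 120 → met
9. closure/post-closure financial assurance $1,025,000 ≥ $725,000 → met
10. condition 'transports medical waste' holds; vehicle leak inspection 360 days ago vs limit 365 → met
All met.

Yes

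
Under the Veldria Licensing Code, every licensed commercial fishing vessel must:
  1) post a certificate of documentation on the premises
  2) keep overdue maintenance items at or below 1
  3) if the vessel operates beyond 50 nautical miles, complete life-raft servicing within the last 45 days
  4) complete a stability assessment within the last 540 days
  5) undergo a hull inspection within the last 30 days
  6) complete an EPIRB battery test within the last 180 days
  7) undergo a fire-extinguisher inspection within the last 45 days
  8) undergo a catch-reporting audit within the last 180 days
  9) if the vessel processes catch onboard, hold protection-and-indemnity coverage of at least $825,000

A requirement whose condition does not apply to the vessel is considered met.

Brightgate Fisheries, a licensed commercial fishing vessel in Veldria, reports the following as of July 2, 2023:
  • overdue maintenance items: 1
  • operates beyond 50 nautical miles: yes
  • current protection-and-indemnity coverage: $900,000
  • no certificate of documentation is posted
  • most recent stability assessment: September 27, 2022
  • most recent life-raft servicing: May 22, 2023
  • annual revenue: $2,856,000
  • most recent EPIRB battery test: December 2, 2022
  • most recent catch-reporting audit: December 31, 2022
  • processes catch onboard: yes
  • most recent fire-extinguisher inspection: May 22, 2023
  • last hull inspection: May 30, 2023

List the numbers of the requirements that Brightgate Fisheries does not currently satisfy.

1, 5, 6, 8

1. certificate of documentation absent → not met
2. overdue maintenance items 1 ≤ 1 → met
3. condition 'operates beyond 50 nautical miles' holds; life-raft servicing 41 days ago vs limit 45 → met
4. stability assessment 278 days ago vs limit 540 → met
5. hull inspection 33 days ago vs limit 30 → not met
6. EPIRB battery test 212 days ago vs limit 180 → not met
7. fire-extinguisher inspection 41 days ago vs limit 45 → met
8. catch-reporting audit 183 days ago vs limit 180 → not met
9. condition 'processes catch onboard' holds; protection-and-indemnity coverage $900,000 ≥ $825,000 → met
Not met: 1, 5, 6, 8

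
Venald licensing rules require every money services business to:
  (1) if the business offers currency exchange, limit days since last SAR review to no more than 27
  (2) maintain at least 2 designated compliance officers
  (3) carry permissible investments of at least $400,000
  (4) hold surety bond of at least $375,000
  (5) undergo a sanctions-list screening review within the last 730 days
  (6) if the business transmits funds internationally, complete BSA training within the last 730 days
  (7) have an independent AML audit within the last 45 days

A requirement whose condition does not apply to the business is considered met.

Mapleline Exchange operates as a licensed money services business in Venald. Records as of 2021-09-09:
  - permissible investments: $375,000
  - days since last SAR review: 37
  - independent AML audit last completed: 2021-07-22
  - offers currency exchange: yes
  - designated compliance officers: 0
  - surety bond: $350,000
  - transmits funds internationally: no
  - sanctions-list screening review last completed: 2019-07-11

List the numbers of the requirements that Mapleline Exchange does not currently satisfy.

1, 2, 3, 4, 5, 7

1. condition 'offers currency exchange' holds; days since last SAR review 37 > 27 → not met
2. designated compliance officers 0 < 2 → not met
3. permissible investments $375,000 < $400,000 → not met
4. surety bond $350,000 < $375,000 → not met
5. sanctions-list screening review 791 days ago vs limit 730 → not met
6. condition 'transmits funds internationally' does not hold → requirement n/a → met
7. independent AML audit 49 days ago vs limit 45 → not met
Not met: 1, 2, 3, 4, 5, 7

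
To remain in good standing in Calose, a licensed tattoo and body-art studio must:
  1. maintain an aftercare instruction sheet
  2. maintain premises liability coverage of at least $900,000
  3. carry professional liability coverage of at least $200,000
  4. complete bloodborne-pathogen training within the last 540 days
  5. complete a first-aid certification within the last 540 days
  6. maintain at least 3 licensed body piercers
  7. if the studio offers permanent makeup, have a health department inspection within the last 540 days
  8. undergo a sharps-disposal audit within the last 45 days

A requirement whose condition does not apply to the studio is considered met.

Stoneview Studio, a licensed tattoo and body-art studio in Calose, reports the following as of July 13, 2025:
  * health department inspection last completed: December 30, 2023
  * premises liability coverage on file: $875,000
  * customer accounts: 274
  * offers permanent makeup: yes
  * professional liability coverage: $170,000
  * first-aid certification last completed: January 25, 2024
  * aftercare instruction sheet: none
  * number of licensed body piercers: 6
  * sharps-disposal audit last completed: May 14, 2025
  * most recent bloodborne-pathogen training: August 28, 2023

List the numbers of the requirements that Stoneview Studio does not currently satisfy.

1. aftercare instruction sheet absent → not met
2. premises liability coverage $875,000 < $900,000 → not met
3. professional liability coverage $170,000 < $200,000 → not met
4. bloodborne-pathogen training 685 days ago vs limit 540 → not met
5. first-aid certification 535 days ago vs limit 540 → met
6. licensed body piercers 6 ≥ 3 → met
7. condition 'offers permanent makeup' holds; health department inspection 561 days ago vs limit 540 → not met
8. sharps-disposal audit 60 days ago vs limit 45 → not met
Not met: 1, 2, 3, 4, 7, 8

1, 2, 3, 4, 7, 8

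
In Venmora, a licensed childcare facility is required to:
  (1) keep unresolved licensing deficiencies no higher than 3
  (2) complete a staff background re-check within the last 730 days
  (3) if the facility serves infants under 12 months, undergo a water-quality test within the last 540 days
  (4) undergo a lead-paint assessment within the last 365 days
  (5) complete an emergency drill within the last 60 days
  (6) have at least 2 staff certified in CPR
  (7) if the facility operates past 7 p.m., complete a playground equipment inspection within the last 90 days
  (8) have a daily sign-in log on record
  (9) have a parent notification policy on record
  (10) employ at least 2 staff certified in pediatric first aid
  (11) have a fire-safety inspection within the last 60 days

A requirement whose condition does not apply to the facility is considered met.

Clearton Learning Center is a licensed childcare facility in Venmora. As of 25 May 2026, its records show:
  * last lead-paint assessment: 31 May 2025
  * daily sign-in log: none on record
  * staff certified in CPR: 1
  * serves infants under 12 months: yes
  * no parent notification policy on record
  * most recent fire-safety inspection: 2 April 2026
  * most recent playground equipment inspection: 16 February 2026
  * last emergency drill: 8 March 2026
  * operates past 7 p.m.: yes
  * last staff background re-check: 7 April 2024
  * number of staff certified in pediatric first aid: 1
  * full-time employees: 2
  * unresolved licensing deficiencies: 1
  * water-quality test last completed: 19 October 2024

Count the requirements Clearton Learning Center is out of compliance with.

1. unresolved licensing deficiencies 1 ≤ 3 → met
2. staff background re-check 778 days ago vs limit 730 → not met
3. condition 'serves infants under 12 months' holds; water-quality test 583 days ago vs limit 540 → not met
4. lead-paint assessment 359 days ago vs limit 365 → met
5. emergency drill 78 days ago vs limit 60 → not met
6. staff certified in CPR 1 < 2 → not met
7. condition 'operates past 7 p.m.' holds; playground equipment inspection 98 days ago vs limit 90 → not met
8. daily sign-in log absent → not met
9. parent notification policy absent → not met
10. staff certified in pediatric first aid 1 < 2 → not met
11. fire-safety inspection 53 days ago vs limit 60 → met
Not met: 8 of 11

8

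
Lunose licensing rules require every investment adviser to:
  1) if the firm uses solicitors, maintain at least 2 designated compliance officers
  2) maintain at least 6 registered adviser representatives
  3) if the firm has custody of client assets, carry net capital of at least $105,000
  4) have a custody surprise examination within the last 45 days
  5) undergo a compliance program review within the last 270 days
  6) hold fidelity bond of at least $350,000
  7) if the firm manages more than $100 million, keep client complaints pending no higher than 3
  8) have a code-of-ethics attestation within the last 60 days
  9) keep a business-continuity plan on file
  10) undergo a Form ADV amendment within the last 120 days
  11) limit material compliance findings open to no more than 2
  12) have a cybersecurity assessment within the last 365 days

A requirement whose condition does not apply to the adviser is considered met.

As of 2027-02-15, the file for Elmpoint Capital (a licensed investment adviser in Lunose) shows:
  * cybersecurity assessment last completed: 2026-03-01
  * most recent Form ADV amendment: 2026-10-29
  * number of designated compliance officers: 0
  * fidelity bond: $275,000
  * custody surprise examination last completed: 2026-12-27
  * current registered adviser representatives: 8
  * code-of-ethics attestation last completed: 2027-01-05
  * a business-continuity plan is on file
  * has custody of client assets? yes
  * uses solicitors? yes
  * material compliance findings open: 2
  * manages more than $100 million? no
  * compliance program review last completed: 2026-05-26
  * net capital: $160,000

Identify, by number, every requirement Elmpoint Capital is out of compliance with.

1. condition 'uses solicitors' holds; designated compliance officers 0 < 2 → not met
2. registered adviser representatives 8 ≥ 6 → met
3. condition 'has custody of client assets' holds; net capital $160,000 ≥ $105,000 → met
4. custody surprise examination 50 days ago vs limit 45 → not met
5. compliance program review 265 days ago vs limit 270 → met
6. fidelity bond $275,000 < $350,000 → not met
7. condition 'manages more than $100 million' does not hold → requirement n/a → met
8. code-of-ethics attestation 41 days ago vs limit 60 → met
9. business-continuity plan present → met
10. Form ADV amendment 109 days ago vs limit 120 → met
11. material compliance findings open 2 ≤ 2 → met
12. cybersecurity assessment 351 days ago vs limit 365 → met
Not met: 1, 4, 6

1, 4, 6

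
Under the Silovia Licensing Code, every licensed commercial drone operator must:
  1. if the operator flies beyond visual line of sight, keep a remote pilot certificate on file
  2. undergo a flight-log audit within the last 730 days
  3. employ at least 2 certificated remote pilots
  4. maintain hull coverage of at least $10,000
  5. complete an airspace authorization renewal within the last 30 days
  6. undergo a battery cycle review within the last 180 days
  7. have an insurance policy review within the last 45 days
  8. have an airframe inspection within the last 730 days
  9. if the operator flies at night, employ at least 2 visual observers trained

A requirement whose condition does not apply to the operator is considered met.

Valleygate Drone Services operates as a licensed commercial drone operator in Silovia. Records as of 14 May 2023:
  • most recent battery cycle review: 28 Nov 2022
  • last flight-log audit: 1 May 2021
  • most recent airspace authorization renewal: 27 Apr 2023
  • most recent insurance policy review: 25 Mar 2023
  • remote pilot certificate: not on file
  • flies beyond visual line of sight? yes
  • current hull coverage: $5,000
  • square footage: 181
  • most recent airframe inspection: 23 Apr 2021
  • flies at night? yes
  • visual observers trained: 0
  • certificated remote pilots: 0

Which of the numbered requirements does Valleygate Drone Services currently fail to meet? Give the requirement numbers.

1. condition 'flies beyond visual line of sight' holds; remote pilot certificate absent → not met
2. flight-log audit 743 days ago vs limit 730 → not met
3. certificated remote pilots 0 < 2 → not met
4. hull coverage $5,000 < $10,000 → not met
5. airspace authorization renewal 17 days ago vs limit 30 → met
6. battery cycle review 167 days ago vs limit 180 → met
7. insurance policy review 50 days ago vs limit 45 → not met
8. airframe inspection 751 days ago vs limit 730 → not met
9. condition 'flies at night' holds; visual observers trained 0 < 2 → not met
Not met: 1, 2, 3, 4, 7, 8, 9

1, 2, 3, 4, 7, 8, 9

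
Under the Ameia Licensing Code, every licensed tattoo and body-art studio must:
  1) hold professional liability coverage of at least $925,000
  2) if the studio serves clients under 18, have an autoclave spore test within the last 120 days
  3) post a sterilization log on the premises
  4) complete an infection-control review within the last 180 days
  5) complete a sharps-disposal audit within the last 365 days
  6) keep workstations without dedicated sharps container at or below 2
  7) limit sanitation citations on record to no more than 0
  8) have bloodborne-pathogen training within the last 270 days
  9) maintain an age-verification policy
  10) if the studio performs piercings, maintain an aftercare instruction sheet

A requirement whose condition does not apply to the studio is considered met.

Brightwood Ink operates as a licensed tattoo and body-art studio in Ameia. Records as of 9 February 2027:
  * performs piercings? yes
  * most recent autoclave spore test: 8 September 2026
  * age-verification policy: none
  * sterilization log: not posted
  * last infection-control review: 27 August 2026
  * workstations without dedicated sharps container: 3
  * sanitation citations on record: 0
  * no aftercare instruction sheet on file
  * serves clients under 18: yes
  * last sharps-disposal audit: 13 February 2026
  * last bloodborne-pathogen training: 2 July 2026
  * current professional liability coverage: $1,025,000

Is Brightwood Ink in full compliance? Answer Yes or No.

No

1. professional liability coverage $1,025,000 ≥ $925,000 → met
2. condition 'serves clients under 18' holds; autoclave spore test 154 days ago vs limit 120 → not met
3. sterilization log absent → not met
4. infection-control review 166 days ago vs limit 180 → met
5. sharps-disposal audit 361 days ago vs limit 365 → met
6. workstations without dedicated sharps container 3 > 2 → not met
7. sanitation citations on record 0 ≤ 0 → met
8. bloodborne-pathogen training 222 days ago vs limit 270 → met
9. age-verification policy absent → not met
10. condition 'performs piercings' holds; aftercare instruction sheet absent → not met
Not met: 2, 3, 6, 9, 10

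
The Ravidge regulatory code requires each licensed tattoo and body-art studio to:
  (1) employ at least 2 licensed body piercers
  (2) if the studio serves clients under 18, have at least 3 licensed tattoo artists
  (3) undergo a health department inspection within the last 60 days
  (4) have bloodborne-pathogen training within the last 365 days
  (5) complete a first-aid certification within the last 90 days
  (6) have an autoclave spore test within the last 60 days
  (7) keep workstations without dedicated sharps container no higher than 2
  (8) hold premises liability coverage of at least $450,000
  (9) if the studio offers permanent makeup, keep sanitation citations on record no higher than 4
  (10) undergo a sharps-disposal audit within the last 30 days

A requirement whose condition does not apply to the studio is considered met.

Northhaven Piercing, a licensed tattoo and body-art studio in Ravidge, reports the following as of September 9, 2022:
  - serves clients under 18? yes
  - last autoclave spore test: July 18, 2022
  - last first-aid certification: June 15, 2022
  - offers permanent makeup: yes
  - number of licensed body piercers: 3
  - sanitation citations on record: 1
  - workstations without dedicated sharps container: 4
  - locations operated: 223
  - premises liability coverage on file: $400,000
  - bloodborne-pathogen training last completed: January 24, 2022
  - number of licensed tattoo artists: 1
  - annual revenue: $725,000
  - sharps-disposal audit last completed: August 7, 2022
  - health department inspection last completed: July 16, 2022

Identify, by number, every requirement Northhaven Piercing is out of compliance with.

2, 7, 8, 10

1. licensed body piercers 3 ≥ 2 → met
2. condition 'serves clients under 18' holds; licensed tattoo artists 1 < 3 → not met
3. health department inspection 55 days ago vs limit 60 → met
4. bloodborne-pathogen training 228 days ago vs limit 365 → met
5. first-aid certification 86 days ago vs limit 90 → met
6. autoclave spore test 53 days ago vs limit 60 → met
7. workstations without dedicated sharps container 4 > 2 → not met
8. premises liability coverage $400,000 < $450,000 → not met
9. condition 'offers permanent makeup' holds; sanitation citations on record 1 ≤ 4 → met
10. sharps-disposal audit 33 days ago vs limit 30 → not met
Not met: 2, 7, 8, 10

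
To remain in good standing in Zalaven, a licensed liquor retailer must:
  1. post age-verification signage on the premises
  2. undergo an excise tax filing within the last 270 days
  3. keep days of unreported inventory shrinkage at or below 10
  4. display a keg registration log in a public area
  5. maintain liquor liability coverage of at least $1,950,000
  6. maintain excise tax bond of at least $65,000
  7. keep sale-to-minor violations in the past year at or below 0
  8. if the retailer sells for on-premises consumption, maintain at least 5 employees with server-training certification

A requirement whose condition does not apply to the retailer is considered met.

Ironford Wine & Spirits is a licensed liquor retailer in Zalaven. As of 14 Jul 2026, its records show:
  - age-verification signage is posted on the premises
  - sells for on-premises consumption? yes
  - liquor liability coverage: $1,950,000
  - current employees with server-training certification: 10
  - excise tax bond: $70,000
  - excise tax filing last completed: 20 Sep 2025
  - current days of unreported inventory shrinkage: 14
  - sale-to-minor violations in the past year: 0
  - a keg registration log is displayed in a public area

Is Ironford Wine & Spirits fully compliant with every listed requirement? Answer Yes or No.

No

1. age-verification signage present → met
2. excise tax filing 297 days ago vs limit 270 → not met
3. days of unreported inventory shrinkage 14 > 10 → not met
4. keg registration log present → met
5. liquor liability coverage $1,950,000 ≥ $1,950,000 → met
6. excise tax bond $70,000 ≥ $65,000 → met
7. sale-to-minor violations in the past year 0 ≤ 0 → met
8. condition 'sells for on-premises consumption' holds; employees with server-training certification 10 ≥ 5 → met
Not met: 2, 3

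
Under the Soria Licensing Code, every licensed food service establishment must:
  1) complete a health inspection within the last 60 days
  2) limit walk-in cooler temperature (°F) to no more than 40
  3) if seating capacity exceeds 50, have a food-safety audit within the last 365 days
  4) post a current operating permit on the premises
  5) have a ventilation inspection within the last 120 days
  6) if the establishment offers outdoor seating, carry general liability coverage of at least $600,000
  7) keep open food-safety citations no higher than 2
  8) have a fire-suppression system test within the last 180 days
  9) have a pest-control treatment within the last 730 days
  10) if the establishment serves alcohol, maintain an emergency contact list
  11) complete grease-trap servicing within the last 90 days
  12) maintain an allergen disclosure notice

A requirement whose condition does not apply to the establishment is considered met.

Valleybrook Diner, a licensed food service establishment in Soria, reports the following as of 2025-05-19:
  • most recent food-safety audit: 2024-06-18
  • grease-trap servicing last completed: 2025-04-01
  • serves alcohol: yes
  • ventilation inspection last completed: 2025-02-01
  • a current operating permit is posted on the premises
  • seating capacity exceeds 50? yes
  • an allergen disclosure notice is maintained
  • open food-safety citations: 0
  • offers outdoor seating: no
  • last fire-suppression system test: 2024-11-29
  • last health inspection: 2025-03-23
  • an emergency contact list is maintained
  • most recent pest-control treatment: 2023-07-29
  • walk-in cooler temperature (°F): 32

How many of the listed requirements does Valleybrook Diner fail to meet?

1. health inspection 57 days ago vs limit 60 → met
2. walk-in cooler temperature (°F) 32 ≤ 40 → met
3. condition 'seating capacity exceeds 50' holds; food-safety audit 335 days ago vs limit 365 → met
4. current operating permit present → met
5. ventilation inspection 107 days ago vs limit 120 → met
6. condition 'offers outdoor seating' does not hold → requirement n/a → met
7. open food-safety citations 0 ≤ 2 → met
8. fire-suppression system test 171 days ago vs limit 180 → met
9. pest-control treatment 660 days ago vs limit 730 → met
10. condition 'serves alcohol' holds; emergency contact list present → met
11. grease-trap servicing 48 days ago vs limit 90 → met
12. allergen disclosure notice present → met
Not met: 0 of 12

0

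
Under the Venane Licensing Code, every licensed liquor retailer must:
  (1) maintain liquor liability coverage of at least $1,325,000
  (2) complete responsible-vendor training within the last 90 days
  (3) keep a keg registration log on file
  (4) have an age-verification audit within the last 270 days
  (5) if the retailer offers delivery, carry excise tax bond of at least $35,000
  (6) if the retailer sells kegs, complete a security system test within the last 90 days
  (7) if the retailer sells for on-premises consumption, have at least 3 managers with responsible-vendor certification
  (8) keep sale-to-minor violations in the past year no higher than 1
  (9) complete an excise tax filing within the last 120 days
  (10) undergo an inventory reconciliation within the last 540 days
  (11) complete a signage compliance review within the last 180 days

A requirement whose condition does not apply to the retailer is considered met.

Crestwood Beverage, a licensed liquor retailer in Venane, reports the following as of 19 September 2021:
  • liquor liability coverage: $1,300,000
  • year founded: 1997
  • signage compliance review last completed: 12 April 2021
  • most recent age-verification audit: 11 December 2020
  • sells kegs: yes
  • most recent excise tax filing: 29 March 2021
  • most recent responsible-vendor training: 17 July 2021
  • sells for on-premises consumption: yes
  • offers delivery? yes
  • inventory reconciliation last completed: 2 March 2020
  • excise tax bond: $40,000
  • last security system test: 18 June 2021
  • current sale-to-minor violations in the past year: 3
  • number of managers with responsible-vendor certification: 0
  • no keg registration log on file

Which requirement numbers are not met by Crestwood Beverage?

1, 3, 4, 6, 7, 8, 9, 10

1. liquor liability coverage $1,300,000 < $1,325,000 → not met
2. responsible-vendor training 64 days ago vs limit 90 → met
3. keg registration log absent → not met
4. age-verification audit 282 days ago vs limit 270 → not met
5. condition 'offers delivery' holds; excise tax bond $40,000 ≥ $35,000 → met
6. condition 'sells kegs' holds; security system test 93 days ago vs limit 90 → not met
7. condition 'sells for on-premises consumption' holds; managers with responsible-vendor certification 0 < 3 → not met
8. sale-to-minor violations in the past year 3 > 1 → not met
9. excise tax filing 174 days ago vs limit 120 → not met
10. inventory reconciliation 566 days ago vs limit 540 → not met
11. signage compliance review 160 days ago vs limit 180 → met
Not met: 1, 3, 4, 6, 7, 8, 9, 10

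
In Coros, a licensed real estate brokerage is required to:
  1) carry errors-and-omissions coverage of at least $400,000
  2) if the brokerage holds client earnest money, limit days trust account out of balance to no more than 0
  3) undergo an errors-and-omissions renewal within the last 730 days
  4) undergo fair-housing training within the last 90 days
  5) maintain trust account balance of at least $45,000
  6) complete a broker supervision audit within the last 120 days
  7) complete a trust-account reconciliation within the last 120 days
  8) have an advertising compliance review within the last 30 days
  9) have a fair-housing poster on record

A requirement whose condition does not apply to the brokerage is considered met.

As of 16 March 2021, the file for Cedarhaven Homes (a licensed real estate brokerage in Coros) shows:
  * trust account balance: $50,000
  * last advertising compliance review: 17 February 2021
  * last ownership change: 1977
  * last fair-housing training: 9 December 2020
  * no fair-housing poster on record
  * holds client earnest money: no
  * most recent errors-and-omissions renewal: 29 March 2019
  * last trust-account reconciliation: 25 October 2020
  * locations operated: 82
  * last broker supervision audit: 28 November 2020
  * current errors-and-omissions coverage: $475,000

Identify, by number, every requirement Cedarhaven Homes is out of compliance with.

4, 7, 9

1. errors-and-omissions coverage $475,000 ≥ $400,000 → met
2. condition 'holds client earnest money' does not hold → requirement n/a → met
3. errors-and-omissions renewal 718 days ago vs limit 730 → met
4. fair-housing training 97 days ago vs limit 90 → not met
5. trust account balance $50,000 ≥ $45,000 → met
6. broker supervision audit 108 days ago vs limit 120 → met
7. trust-account reconciliation 142 days ago vs limit 120 → not met
8. advertising compliance review 27 days ago vs limit 30 → met
9. fair-housing poster absent → not met
Not met: 4, 7, 9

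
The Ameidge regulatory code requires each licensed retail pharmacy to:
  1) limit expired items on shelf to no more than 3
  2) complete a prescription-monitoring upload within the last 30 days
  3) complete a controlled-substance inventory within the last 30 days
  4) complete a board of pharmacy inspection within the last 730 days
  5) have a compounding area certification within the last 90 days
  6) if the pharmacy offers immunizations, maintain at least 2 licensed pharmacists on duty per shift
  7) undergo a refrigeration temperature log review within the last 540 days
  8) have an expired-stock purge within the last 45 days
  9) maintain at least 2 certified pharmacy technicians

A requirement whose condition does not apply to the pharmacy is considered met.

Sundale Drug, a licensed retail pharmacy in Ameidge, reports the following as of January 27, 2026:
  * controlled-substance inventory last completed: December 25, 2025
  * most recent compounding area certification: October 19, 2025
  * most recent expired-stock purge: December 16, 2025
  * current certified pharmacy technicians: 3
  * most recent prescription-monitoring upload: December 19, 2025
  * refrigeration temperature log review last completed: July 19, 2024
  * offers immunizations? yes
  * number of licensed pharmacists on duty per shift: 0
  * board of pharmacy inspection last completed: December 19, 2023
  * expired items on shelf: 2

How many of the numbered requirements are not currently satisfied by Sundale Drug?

6

1. expired items on shelf 2 ≤ 3 → met
2. prescription-monitoring upload 39 days ago vs limit 30 → not met
3. controlled-substance inventory 33 days ago vs limit 30 → not met
4. board of pharmacy inspection 770 days ago vs limit 730 → not met
5. compounding area certification 100 days ago vs limit 90 → not met
6. condition 'offers immunizations' holds; licensed pharmacists on duty per shift 0 < 2 → not met
7. refrigeration temperature log review 557 days ago vs limit 540 → not met
8. expired-stock purge 42 days ago vs limit 45 → met
9. certified pharmacy technicians 3 ≥ 2 → met
Not met: 6 of 9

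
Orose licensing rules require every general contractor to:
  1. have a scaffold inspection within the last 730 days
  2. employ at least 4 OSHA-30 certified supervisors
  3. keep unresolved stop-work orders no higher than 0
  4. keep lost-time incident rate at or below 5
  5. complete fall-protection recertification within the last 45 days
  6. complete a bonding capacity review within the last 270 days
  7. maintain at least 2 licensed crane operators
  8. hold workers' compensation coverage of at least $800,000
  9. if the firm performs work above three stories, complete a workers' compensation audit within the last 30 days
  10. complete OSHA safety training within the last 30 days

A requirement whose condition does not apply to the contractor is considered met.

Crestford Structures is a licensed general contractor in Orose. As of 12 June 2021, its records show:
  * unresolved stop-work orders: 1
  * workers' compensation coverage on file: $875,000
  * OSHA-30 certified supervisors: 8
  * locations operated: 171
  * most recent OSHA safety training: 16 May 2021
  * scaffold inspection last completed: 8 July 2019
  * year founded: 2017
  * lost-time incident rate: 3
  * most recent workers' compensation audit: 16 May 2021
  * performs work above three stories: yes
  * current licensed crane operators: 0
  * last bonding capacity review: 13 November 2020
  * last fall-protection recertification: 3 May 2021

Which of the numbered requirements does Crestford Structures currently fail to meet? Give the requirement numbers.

1. scaffold inspection 705 days ago vs limit 730 → met
2. OSHA-30 certified supervisors 8 ≥ 4 → met
3. unresolved stop-work orders 1 > 0 → not met
4. lost-time incident rate 3 ≤ 5 → met
5. fall-protection recertification 40 days ago vs limit 45 → met
6. bonding capacity review 211 days ago vs limit 270 → met
7. licensed crane operators 0 < 2 → not met
8. workers' compensation coverage $875,000 ≥ $800,000 → met
9. condition 'performs work above three stories' holds; workers' compensation audit 27 days ago vs limit 30 → met
10. OSHA safety training 27 days ago vs limit 30 → met
Not met: 3, 7

3, 7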